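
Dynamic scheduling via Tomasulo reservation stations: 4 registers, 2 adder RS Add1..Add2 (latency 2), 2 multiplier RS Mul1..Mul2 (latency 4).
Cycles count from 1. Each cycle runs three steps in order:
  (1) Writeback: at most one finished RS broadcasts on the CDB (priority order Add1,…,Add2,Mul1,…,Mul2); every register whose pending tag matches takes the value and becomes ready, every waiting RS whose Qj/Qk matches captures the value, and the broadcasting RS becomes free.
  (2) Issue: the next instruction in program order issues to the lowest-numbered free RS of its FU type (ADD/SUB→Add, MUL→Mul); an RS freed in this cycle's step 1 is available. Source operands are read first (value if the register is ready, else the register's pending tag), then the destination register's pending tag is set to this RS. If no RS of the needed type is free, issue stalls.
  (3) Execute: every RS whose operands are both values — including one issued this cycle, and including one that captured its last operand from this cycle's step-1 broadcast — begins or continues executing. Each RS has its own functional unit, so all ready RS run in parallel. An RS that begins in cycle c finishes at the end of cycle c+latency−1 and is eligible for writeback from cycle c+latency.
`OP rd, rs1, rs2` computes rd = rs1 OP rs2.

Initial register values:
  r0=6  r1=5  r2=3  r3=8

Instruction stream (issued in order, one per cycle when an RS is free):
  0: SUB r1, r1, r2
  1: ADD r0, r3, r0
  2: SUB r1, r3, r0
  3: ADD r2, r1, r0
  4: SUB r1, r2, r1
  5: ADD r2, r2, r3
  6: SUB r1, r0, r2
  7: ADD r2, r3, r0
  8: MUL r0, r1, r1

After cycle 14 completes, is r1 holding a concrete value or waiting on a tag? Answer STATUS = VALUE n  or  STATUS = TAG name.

STATUS = VALUE -2

  c1: issue SUB r1<-Add1  regs: r0:6,r1:Add1,r2:3,r3:8
  c2: issue ADD r0<-Add2  regs: r0:Add2,r1:Add1,r2:3,r3:8
  c3: CDB Add1=2; issue SUB r1<-Add1  regs: r0:Add2,r1:Add1,r2:3,r3:8
  c4: CDB Add2=14; issue ADD r2<-Add2  regs: r0:14,r1:Add1,r2:Add2,r3:8
  c5: stall  regs: r0:14,r1:Add1,r2:Add2,r3:8
  c6: CDB Add1=-6; issue SUB r1<-Add1  regs: r0:14,r1:Add1,r2:Add2,r3:8
  c7: stall  regs: r0:14,r1:Add1,r2:Add2,r3:8
  c8: CDB Add2=8; issue ADD r2<-Add2  regs: r0:14,r1:Add1,r2:Add2,r3:8
  c9: stall  regs: r0:14,r1:Add1,r2:Add2,r3:8
  c10: CDB Add1=14; issue SUB r1<-Add1  regs: r0:14,r1:Add1,r2:Add2,r3:8
  c11: CDB Add2=16; issue ADD r2<-Add2  regs: r0:14,r1:Add1,r2:Add2,r3:8
  c12: issue MUL r0<-Mul1  regs: r0:Mul1,r1:Add1,r2:Add2,r3:8
  c13: CDB Add1=-2  regs: r0:Mul1,r1:-2,r2:Add2,r3:8
  c14: CDB Add2=22  regs: r0:Mul1,r1:-2,r2:22,r3:8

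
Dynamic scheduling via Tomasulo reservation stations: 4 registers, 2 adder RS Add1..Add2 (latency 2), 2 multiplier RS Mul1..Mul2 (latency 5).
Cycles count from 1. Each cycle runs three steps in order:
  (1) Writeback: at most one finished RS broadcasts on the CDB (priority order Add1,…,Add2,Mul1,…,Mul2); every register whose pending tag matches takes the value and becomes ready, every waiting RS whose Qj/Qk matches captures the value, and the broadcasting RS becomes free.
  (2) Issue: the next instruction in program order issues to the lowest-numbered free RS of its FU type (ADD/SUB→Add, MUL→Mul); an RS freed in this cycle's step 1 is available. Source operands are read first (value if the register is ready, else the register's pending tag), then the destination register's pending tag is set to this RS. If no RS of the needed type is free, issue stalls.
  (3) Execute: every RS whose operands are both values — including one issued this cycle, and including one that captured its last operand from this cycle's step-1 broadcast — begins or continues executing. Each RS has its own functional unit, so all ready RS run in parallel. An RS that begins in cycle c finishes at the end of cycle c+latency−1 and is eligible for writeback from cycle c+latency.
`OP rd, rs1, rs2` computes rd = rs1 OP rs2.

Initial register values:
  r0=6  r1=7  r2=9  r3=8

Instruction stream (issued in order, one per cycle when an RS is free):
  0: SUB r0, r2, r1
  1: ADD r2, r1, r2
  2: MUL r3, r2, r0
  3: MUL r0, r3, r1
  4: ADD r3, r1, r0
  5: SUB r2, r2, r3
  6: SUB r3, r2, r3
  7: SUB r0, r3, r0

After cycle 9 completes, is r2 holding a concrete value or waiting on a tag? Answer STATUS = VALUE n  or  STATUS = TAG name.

STATUS = TAG Add2

  c1: issue SUB r0<-Add1  regs: r0:Add1,r1:7,r2:9,r3:8
  c2: issue ADD r2<-Add2  regs: r0:Add1,r1:7,r2:Add2,r3:8
  c3: CDB Add1=2; issue MUL r3<-Mul1  regs: r0:2,r1:7,r2:Add2,r3:Mul1
  c4: CDB Add2=16; issue MUL r0<-Mul2  regs: r0:Mul2,r1:7,r2:16,r3:Mul1
  c5: issue ADD r3<-Add1  regs: r0:Mul2,r1:7,r2:16,r3:Add1
  c6: issue SUB r2<-Add2  regs: r0:Mul2,r1:7,r2:Add2,r3:Add1
  c7: stall  regs: r0:Mul2,r1:7,r2:Add2,r3:Add1
  c8: stall  regs: r0:Mul2,r1:7,r2:Add2,r3:Add1
  c9: CDB Mul1=32; stall  regs: r0:Mul2,r1:7,r2:Add2,r3:Add1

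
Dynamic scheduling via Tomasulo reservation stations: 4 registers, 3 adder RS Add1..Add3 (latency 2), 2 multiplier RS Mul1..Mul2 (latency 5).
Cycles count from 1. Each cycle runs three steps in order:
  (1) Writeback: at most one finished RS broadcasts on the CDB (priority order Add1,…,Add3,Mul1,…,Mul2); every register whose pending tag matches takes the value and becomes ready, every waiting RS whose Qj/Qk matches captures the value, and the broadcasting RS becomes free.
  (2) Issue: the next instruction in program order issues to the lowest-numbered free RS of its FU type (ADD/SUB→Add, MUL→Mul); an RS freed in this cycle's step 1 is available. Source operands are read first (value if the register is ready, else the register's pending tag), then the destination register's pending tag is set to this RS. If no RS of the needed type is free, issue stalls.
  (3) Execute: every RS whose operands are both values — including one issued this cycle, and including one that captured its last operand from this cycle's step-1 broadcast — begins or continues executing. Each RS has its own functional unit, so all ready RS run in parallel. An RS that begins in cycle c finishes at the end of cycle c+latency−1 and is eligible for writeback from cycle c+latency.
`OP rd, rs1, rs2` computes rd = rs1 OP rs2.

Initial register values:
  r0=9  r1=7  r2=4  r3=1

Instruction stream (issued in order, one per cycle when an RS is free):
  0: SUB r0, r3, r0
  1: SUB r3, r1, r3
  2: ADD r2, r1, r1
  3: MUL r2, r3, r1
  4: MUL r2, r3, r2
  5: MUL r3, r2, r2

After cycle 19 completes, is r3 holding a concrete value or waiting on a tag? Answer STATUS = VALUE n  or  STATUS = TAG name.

STATUS = VALUE 63504

cycle 1: issue SUB r0<-Add1 // r0:Add1,r1:7,r2:4,r3:1
cycle 2: issue SUB r3<-Add2 // r0:Add1,r1:7,r2:4,r3:Add2
cycle 3: CDB Add1=-8; issue ADD r2<-Add1 // r0:-8,r1:7,r2:Add1,r3:Add2
cycle 4: CDB Add2=6; issue MUL r2<-Mul1 // r0:-8,r1:7,r2:Mul1,r3:6
cycle 5: CDB Add1=14; issue MUL r2<-Mul2 // r0:-8,r1:7,r2:Mul2,r3:6
cycle 6: stall // r0:-8,r1:7,r2:Mul2,r3:6
cycle 7: stall // r0:-8,r1:7,r2:Mul2,r3:6
cycle 8: stall // r0:-8,r1:7,r2:Mul2,r3:6
cycle 9: CDB Mul1=42; issue MUL r3<-Mul1 // r0:-8,r1:7,r2:Mul2,r3:Mul1
cycle 10: - // r0:-8,r1:7,r2:Mul2,r3:Mul1
cycle 11: - // r0:-8,r1:7,r2:Mul2,r3:Mul1
cycle 12: - // r0:-8,r1:7,r2:Mul2,r3:Mul1
cycle 13: - // r0:-8,r1:7,r2:Mul2,r3:Mul1
cycle 14: CDB Mul2=252 // r0:-8,r1:7,r2:252,r3:Mul1
cycle 15: - // r0:-8,r1:7,r2:252,r3:Mul1
cycle 16: - // r0:-8,r1:7,r2:252,r3:Mul1
cycle 17: - // r0:-8,r1:7,r2:252,r3:Mul1
cycle 18: - // r0:-8,r1:7,r2:252,r3:Mul1
cycle 19: CDB Mul1=63504 // r0:-8,r1:7,r2:252,r3:63504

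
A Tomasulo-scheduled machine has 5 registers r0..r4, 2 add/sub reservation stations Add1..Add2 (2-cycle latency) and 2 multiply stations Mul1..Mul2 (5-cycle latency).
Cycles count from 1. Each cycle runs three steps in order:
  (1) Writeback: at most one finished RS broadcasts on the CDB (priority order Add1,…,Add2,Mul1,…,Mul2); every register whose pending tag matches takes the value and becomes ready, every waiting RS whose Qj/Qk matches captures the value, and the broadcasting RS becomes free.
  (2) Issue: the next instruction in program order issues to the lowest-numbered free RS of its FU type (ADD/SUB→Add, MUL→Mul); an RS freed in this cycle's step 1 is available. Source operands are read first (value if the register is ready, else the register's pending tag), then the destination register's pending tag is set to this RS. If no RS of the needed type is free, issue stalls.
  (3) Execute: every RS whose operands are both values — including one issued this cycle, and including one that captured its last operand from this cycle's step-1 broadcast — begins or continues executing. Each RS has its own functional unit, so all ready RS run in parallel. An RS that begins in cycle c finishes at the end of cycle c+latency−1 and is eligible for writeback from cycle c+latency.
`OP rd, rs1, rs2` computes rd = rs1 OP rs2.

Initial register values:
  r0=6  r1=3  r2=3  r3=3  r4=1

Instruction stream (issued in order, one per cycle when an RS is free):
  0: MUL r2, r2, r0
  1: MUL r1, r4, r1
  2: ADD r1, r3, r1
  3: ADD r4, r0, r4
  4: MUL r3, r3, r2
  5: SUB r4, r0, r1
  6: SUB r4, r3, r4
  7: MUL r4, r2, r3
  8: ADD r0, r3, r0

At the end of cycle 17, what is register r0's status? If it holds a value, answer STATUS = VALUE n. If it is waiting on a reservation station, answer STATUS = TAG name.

  c1: issue MUL r2<-Mul1  regs: r0:6,r1:3,r2:Mul1,r3:3,r4:1
  c2: issue MUL r1<-Mul2  regs: r0:6,r1:Mul2,r2:Mul1,r3:3,r4:1
  c3: issue ADD r1<-Add1  regs: r0:6,r1:Add1,r2:Mul1,r3:3,r4:1
  c4: issue ADD r4<-Add2  regs: r0:6,r1:Add1,r2:Mul1,r3:3,r4:Add2
  c5: stall  regs: r0:6,r1:Add1,r2:Mul1,r3:3,r4:Add2
  c6: CDB Add2=7; stall  regs: r0:6,r1:Add1,r2:Mul1,r3:3,r4:7
  c7: CDB Mul1=18; issue MUL r3<-Mul1  regs: r0:6,r1:Add1,r2:18,r3:Mul1,r4:7
  c8: CDB Mul2=3; issue SUB r4<-Add2  regs: r0:6,r1:Add1,r2:18,r3:Mul1,r4:Add2
  c9: stall  regs: r0:6,r1:Add1,r2:18,r3:Mul1,r4:Add2
  c10: CDB Add1=6; issue SUB r4<-Add1  regs: r0:6,r1:6,r2:18,r3:Mul1,r4:Add1
  c11: issue MUL r4<-Mul2  regs: r0:6,r1:6,r2:18,r3:Mul1,r4:Mul2
  c12: CDB Add2=0; issue ADD r0<-Add2  regs: r0:Add2,r1:6,r2:18,r3:Mul1,r4:Mul2
  c13: CDB Mul1=54  regs: r0:Add2,r1:6,r2:18,r3:54,r4:Mul2
  c14: -  regs: r0:Add2,r1:6,r2:18,r3:54,r4:Mul2
  c15: CDB Add1=54  regs: r0:Add2,r1:6,r2:18,r3:54,r4:Mul2
  c16: CDB Add2=60  regs: r0:60,r1:6,r2:18,r3:54,r4:Mul2
  c17: -  regs: r0:60,r1:6,r2:18,r3:54,r4:Mul2

STATUS = VALUE 60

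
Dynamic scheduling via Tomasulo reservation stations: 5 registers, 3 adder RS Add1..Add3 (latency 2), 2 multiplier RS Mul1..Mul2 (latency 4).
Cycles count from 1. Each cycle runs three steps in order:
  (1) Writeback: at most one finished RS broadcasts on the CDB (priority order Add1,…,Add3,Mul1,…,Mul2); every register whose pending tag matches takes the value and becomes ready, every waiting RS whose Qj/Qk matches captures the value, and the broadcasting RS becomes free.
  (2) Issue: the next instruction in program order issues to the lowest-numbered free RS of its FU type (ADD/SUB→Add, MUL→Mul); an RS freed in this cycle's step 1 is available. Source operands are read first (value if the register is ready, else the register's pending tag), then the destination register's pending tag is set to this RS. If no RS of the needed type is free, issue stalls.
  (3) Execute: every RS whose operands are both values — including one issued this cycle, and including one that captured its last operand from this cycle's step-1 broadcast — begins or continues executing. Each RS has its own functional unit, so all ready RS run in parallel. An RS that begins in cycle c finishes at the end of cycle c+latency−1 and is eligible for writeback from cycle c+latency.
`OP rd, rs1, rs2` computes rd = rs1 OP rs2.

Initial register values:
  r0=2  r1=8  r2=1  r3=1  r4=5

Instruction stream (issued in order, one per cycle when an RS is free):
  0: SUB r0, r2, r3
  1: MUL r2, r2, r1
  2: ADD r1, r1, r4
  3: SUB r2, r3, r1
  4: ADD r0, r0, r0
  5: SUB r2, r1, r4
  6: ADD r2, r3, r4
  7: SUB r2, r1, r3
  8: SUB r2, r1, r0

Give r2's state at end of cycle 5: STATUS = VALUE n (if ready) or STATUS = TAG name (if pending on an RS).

c1: issue SUB r0<-Add1 | r0:Add1,r1:8,r2:1,r3:1,r4:5
c2: issue MUL r2<-Mul1 | r0:Add1,r1:8,r2:Mul1,r3:1,r4:5
c3: CDB Add1=0; issue ADD r1<-Add1 | r0:0,r1:Add1,r2:Mul1,r3:1,r4:5
c4: issue SUB r2<-Add2 | r0:0,r1:Add1,r2:Add2,r3:1,r4:5
c5: CDB Add1=13; issue ADD r0<-Add1 | r0:Add1,r1:13,r2:Add2,r3:1,r4:5

STATUS = TAG Add2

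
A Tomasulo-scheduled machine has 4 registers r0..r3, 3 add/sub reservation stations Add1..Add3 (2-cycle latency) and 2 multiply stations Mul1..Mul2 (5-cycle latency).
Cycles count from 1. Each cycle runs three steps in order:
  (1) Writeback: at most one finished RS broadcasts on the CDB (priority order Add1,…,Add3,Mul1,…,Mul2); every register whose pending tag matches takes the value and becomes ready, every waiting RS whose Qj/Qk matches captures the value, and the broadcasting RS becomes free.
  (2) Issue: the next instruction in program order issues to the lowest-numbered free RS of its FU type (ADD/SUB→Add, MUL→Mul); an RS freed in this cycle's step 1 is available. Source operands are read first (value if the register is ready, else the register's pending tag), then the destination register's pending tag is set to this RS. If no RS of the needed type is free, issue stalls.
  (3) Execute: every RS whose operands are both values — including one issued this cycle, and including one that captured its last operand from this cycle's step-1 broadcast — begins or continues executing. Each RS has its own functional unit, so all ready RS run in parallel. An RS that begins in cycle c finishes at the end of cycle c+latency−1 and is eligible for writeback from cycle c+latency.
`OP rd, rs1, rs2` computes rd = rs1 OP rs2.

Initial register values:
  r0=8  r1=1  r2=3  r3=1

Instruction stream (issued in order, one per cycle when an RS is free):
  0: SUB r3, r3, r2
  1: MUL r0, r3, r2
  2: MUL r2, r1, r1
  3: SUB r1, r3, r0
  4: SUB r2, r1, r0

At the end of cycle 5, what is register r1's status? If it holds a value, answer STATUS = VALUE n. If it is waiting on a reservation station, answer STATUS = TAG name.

c1: issue SUB r3<-Add1 | r0:8,r1:1,r2:3,r3:Add1
c2: issue MUL r0<-Mul1 | r0:Mul1,r1:1,r2:3,r3:Add1
c3: CDB Add1=-2; issue MUL r2<-Mul2 | r0:Mul1,r1:1,r2:Mul2,r3:-2
c4: issue SUB r1<-Add1 | r0:Mul1,r1:Add1,r2:Mul2,r3:-2
c5: issue SUB r2<-Add2 | r0:Mul1,r1:Add1,r2:Add2,r3:-2

STATUS = TAG Add1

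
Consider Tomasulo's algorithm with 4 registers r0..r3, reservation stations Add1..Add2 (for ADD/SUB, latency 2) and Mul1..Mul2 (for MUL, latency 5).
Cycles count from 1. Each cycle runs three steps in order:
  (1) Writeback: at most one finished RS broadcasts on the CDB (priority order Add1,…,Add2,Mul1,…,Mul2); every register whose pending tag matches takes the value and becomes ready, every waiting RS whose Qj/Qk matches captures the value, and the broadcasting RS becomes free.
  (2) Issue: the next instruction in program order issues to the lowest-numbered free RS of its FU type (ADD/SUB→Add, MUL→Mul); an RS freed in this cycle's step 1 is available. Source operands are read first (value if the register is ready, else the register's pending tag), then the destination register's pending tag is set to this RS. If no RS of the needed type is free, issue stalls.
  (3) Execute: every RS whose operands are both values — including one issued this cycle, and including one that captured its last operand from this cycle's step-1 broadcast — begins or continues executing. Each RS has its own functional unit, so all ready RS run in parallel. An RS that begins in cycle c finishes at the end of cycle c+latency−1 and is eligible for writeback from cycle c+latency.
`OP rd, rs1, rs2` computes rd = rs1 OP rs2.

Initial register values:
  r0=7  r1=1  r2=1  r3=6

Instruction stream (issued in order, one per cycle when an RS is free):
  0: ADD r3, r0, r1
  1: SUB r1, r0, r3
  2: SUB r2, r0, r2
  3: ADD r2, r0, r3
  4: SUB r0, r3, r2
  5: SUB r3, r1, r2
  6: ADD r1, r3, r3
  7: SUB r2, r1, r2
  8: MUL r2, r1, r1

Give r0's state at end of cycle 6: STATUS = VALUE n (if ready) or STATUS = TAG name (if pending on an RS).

STATUS = TAG Add2

  c1: issue ADD r3<-Add1  regs: r0:7,r1:1,r2:1,r3:Add1
  c2: issue SUB r1<-Add2  regs: r0:7,r1:Add2,r2:1,r3:Add1
  c3: CDB Add1=8; issue SUB r2<-Add1  regs: r0:7,r1:Add2,r2:Add1,r3:8
  c4: stall  regs: r0:7,r1:Add2,r2:Add1,r3:8
  c5: CDB Add1=6; issue ADD r2<-Add1  regs: r0:7,r1:Add2,r2:Add1,r3:8
  c6: CDB Add2=-1; issue SUB r0<-Add2  regs: r0:Add2,r1:-1,r2:Add1,r3:8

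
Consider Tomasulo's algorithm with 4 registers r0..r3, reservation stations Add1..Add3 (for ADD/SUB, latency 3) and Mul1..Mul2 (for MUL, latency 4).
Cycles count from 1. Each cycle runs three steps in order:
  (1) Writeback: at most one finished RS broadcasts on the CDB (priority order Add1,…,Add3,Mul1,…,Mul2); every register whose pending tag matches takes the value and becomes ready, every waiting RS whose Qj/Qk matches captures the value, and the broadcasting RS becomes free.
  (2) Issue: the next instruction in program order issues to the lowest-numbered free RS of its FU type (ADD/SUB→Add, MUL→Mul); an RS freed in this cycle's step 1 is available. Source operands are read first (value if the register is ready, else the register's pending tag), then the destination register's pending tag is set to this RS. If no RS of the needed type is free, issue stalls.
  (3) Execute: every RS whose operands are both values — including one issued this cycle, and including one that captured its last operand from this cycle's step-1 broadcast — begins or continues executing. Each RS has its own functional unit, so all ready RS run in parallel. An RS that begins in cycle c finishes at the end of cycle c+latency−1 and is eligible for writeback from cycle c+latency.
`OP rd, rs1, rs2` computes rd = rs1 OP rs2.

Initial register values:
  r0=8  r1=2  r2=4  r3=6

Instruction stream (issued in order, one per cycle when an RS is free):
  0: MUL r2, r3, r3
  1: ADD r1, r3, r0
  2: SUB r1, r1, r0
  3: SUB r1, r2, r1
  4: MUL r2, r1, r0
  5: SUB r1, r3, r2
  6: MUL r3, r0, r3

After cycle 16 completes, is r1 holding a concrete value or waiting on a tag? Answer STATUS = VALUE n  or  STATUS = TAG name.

cycle 1: issue MUL r2<-Mul1 // r0:8,r1:2,r2:Mul1,r3:6
cycle 2: issue ADD r1<-Add1 // r0:8,r1:Add1,r2:Mul1,r3:6
cycle 3: issue SUB r1<-Add2 // r0:8,r1:Add2,r2:Mul1,r3:6
cycle 4: issue SUB r1<-Add3 // r0:8,r1:Add3,r2:Mul1,r3:6
cycle 5: CDB Add1=14; issue MUL r2<-Mul2 // r0:8,r1:Add3,r2:Mul2,r3:6
cycle 6: CDB Mul1=36; issue SUB r1<-Add1 // r0:8,r1:Add1,r2:Mul2,r3:6
cycle 7: issue MUL r3<-Mul1 // r0:8,r1:Add1,r2:Mul2,r3:Mul1
cycle 8: CDB Add2=6 // r0:8,r1:Add1,r2:Mul2,r3:Mul1
cycle 9: - // r0:8,r1:Add1,r2:Mul2,r3:Mul1
cycle 10: - // r0:8,r1:Add1,r2:Mul2,r3:Mul1
cycle 11: CDB Add3=30 // r0:8,r1:Add1,r2:Mul2,r3:Mul1
cycle 12: CDB Mul1=48 // r0:8,r1:Add1,r2:Mul2,r3:48
cycle 13: - // r0:8,r1:Add1,r2:Mul2,r3:48
cycle 14: - // r0:8,r1:Add1,r2:Mul2,r3:48
cycle 15: CDB Mul2=240 // r0:8,r1:Add1,r2:240,r3:48
cycle 16: - // r0:8,r1:Add1,r2:240,r3:48

STATUS = TAG Add1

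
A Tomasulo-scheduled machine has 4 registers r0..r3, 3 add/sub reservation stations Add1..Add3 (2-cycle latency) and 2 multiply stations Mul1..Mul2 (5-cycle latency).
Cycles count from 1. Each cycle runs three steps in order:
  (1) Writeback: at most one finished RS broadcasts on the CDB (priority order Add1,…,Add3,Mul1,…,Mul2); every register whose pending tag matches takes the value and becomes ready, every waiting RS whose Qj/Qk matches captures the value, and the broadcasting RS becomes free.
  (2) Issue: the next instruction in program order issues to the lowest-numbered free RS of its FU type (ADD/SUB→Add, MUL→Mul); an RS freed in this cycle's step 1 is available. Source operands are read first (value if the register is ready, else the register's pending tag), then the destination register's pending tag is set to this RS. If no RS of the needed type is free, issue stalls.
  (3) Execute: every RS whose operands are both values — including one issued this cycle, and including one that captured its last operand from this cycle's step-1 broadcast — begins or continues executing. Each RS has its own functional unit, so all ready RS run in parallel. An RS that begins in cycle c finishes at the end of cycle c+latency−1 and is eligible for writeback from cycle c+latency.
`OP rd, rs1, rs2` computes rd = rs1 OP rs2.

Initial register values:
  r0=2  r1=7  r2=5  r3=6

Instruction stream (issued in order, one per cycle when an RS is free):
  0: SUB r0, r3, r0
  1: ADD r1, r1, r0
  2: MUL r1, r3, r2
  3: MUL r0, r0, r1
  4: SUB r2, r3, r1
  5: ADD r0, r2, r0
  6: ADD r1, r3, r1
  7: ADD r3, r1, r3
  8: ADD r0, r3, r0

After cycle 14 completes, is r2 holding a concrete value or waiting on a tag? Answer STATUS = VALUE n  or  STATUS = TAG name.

STATUS = VALUE -24

cycle 1: issue SUB r0<-Add1 // r0:Add1,r1:7,r2:5,r3:6
cycle 2: issue ADD r1<-Add2 // r0:Add1,r1:Add2,r2:5,r3:6
cycle 3: CDB Add1=4; issue MUL r1<-Mul1 // r0:4,r1:Mul1,r2:5,r3:6
cycle 4: issue MUL r0<-Mul2 // r0:Mul2,r1:Mul1,r2:5,r3:6
cycle 5: CDB Add2=11; issue SUB r2<-Add1 // r0:Mul2,r1:Mul1,r2:Add1,r3:6
cycle 6: issue ADD r0<-Add2 // r0:Add2,r1:Mul1,r2:Add1,r3:6
cycle 7: issue ADD r1<-Add3 // r0:Add2,r1:Add3,r2:Add1,r3:6
cycle 8: CDB Mul1=30; stall // r0:Add2,r1:Add3,r2:Add1,r3:6
cycle 9: stall // r0:Add2,r1:Add3,r2:Add1,r3:6
cycle 10: CDB Add1=-24; issue ADD r3<-Add1 // r0:Add2,r1:Add3,r2:-24,r3:Add1
cycle 11: CDB Add3=36; issue ADD r0<-Add3 // r0:Add3,r1:36,r2:-24,r3:Add1
cycle 12: - // r0:Add3,r1:36,r2:-24,r3:Add1
cycle 13: CDB Add1=42 // r0:Add3,r1:36,r2:-24,r3:42
cycle 14: CDB Mul2=120 // r0:Add3,r1:36,r2:-24,r3:42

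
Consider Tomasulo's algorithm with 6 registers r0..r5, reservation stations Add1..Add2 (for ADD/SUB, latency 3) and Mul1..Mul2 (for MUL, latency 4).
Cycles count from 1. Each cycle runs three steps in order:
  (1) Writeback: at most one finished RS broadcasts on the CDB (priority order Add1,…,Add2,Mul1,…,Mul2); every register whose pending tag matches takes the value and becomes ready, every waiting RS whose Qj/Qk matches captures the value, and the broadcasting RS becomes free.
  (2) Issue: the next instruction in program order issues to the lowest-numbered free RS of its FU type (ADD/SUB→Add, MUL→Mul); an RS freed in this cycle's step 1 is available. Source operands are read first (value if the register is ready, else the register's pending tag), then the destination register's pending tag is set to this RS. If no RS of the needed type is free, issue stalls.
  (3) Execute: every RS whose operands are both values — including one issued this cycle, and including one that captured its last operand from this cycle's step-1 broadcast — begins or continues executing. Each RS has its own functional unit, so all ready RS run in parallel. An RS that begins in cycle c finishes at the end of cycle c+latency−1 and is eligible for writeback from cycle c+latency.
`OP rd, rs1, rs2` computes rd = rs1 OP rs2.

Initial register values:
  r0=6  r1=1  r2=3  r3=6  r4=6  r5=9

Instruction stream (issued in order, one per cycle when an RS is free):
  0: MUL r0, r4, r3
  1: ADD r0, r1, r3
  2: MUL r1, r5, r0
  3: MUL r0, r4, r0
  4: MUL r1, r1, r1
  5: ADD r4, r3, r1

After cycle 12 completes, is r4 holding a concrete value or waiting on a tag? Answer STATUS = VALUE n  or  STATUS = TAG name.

STATUS = TAG Add1

cycle 1: issue MUL r0<-Mul1 // r0:Mul1,r1:1,r2:3,r3:6,r4:6,r5:9
cycle 2: issue ADD r0<-Add1 // r0:Add1,r1:1,r2:3,r3:6,r4:6,r5:9
cycle 3: issue MUL r1<-Mul2 // r0:Add1,r1:Mul2,r2:3,r3:6,r4:6,r5:9
cycle 4: stall // r0:Add1,r1:Mul2,r2:3,r3:6,r4:6,r5:9
cycle 5: CDB Add1=7; stall // r0:7,r1:Mul2,r2:3,r3:6,r4:6,r5:9
cycle 6: CDB Mul1=36; issue MUL r0<-Mul1 // r0:Mul1,r1:Mul2,r2:3,r3:6,r4:6,r5:9
cycle 7: stall // r0:Mul1,r1:Mul2,r2:3,r3:6,r4:6,r5:9
cycle 8: stall // r0:Mul1,r1:Mul2,r2:3,r3:6,r4:6,r5:9
cycle 9: CDB Mul2=63; issue MUL r1<-Mul2 // r0:Mul1,r1:Mul2,r2:3,r3:6,r4:6,r5:9
cycle 10: CDB Mul1=42; issue ADD r4<-Add1 // r0:42,r1:Mul2,r2:3,r3:6,r4:Add1,r5:9
cycle 11: - // r0:42,r1:Mul2,r2:3,r3:6,r4:Add1,r5:9
cycle 12: - // r0:42,r1:Mul2,r2:3,r3:6,r4:Add1,r5:9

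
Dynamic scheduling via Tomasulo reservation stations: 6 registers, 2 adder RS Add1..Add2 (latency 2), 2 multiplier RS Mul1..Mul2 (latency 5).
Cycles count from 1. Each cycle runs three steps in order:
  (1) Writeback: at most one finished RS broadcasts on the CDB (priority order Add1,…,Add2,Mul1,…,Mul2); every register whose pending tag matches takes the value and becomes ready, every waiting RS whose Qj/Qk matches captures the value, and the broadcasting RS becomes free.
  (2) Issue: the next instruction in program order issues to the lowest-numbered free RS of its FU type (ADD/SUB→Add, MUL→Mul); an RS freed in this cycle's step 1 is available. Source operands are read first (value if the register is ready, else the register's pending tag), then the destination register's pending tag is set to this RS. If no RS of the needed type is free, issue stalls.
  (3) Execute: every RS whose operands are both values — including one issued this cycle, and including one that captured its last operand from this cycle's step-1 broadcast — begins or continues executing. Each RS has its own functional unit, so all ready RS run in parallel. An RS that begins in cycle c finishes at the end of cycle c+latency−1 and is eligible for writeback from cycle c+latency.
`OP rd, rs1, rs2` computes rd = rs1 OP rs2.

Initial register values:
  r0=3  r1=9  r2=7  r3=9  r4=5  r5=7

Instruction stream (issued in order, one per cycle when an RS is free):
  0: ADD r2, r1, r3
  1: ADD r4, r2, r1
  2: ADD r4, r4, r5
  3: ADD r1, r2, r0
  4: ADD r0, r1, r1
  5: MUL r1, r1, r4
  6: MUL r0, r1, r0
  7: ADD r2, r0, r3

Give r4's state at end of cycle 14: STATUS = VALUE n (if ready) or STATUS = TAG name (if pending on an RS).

c1: issue ADD r2<-Add1 | r0:3,r1:9,r2:Add1,r3:9,r4:5,r5:7
c2: issue ADD r4<-Add2 | r0:3,r1:9,r2:Add1,r3:9,r4:Add2,r5:7
c3: CDB Add1=18; issue ADD r4<-Add1 | r0:3,r1:9,r2:18,r3:9,r4:Add1,r5:7
c4: stall | r0:3,r1:9,r2:18,r3:9,r4:Add1,r5:7
c5: CDB Add2=27; issue ADD r1<-Add2 | r0:3,r1:Add2,r2:18,r3:9,r4:Add1,r5:7
c6: stall | r0:3,r1:Add2,r2:18,r3:9,r4:Add1,r5:7
c7: CDB Add1=34; issue ADD r0<-Add1 | r0:Add1,r1:Add2,r2:18,r3:9,r4:34,r5:7
c8: CDB Add2=21; issue MUL r1<-Mul1 | r0:Add1,r1:Mul1,r2:18,r3:9,r4:34,r5:7
c9: issue MUL r0<-Mul2 | r0:Mul2,r1:Mul1,r2:18,r3:9,r4:34,r5:7
c10: CDB Add1=42; issue ADD r2<-Add1 | r0:Mul2,r1:Mul1,r2:Add1,r3:9,r4:34,r5:7
c11: - | r0:Mul2,r1:Mul1,r2:Add1,r3:9,r4:34,r5:7
c12: - | r0:Mul2,r1:Mul1,r2:Add1,r3:9,r4:34,r5:7
c13: CDB Mul1=714 | r0:Mul2,r1:714,r2:Add1,r3:9,r4:34,r5:7
c14: - | r0:Mul2,r1:714,r2:Add1,r3:9,r4:34,r5:7

STATUS = VALUE 34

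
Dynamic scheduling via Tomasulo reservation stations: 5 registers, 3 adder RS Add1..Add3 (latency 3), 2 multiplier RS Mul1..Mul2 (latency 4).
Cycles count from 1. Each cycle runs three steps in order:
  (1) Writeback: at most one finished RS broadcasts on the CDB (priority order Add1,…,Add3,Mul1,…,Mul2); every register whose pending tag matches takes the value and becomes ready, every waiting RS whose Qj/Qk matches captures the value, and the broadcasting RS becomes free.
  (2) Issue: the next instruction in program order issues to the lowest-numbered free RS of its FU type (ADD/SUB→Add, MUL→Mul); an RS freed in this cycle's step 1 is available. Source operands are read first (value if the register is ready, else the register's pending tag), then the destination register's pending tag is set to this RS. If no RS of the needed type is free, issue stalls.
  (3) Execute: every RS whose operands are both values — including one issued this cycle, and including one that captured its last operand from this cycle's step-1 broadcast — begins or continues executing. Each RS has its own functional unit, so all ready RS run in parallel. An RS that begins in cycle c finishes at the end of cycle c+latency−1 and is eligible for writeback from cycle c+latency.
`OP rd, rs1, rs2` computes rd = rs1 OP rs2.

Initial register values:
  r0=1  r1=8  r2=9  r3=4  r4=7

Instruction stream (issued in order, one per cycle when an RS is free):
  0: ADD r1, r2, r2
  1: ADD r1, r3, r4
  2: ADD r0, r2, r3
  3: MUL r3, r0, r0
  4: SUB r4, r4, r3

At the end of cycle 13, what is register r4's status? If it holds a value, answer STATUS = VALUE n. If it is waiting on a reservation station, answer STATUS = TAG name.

STATUS = VALUE -162

  c1: issue ADD r1<-Add1  regs: r0:1,r1:Add1,r2:9,r3:4,r4:7
  c2: issue ADD r1<-Add2  regs: r0:1,r1:Add2,r2:9,r3:4,r4:7
  c3: issue ADD r0<-Add3  regs: r0:Add3,r1:Add2,r2:9,r3:4,r4:7
  c4: CDB Add1=18; issue MUL r3<-Mul1  regs: r0:Add3,r1:Add2,r2:9,r3:Mul1,r4:7
  c5: CDB Add2=11; issue SUB r4<-Add1  regs: r0:Add3,r1:11,r2:9,r3:Mul1,r4:Add1
  c6: CDB Add3=13  regs: r0:13,r1:11,r2:9,r3:Mul1,r4:Add1
  c7: -  regs: r0:13,r1:11,r2:9,r3:Mul1,r4:Add1
  c8: -  regs: r0:13,r1:11,r2:9,r3:Mul1,r4:Add1
  c9: -  regs: r0:13,r1:11,r2:9,r3:Mul1,r4:Add1
  c10: CDB Mul1=169  regs: r0:13,r1:11,r2:9,r3:169,r4:Add1
  c11: -  regs: r0:13,r1:11,r2:9,r3:169,r4:Add1
  c12: -  regs: r0:13,r1:11,r2:9,r3:169,r4:Add1
  c13: CDB Add1=-162  regs: r0:13,r1:11,r2:9,r3:169,r4:-162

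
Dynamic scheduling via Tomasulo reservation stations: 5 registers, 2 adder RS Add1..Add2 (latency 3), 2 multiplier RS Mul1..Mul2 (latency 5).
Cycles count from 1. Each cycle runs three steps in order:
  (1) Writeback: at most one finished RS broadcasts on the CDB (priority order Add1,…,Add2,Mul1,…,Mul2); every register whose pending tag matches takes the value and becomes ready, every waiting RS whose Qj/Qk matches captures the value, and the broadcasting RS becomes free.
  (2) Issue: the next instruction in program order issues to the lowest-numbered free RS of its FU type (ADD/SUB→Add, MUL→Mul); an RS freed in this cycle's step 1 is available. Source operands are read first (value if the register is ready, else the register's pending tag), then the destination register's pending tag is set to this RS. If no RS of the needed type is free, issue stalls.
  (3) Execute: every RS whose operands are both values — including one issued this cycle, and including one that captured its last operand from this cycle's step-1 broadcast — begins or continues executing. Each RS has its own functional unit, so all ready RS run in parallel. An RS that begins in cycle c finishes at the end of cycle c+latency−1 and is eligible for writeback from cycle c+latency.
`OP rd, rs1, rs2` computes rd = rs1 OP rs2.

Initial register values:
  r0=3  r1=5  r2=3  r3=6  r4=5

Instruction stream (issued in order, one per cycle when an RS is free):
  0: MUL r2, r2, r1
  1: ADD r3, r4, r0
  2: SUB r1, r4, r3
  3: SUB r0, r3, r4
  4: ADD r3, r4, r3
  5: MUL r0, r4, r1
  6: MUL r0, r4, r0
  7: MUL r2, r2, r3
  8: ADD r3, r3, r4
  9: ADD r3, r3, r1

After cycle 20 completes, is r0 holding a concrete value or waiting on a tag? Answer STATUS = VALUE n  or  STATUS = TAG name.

STATUS = VALUE -75

c1: issue MUL r2<-Mul1 | r0:3,r1:5,r2:Mul1,r3:6,r4:5
c2: issue ADD r3<-Add1 | r0:3,r1:5,r2:Mul1,r3:Add1,r4:5
c3: issue SUB r1<-Add2 | r0:3,r1:Add2,r2:Mul1,r3:Add1,r4:5
c4: stall | r0:3,r1:Add2,r2:Mul1,r3:Add1,r4:5
c5: CDB Add1=8; issue SUB r0<-Add1 | r0:Add1,r1:Add2,r2:Mul1,r3:8,r4:5
c6: CDB Mul1=15; stall | r0:Add1,r1:Add2,r2:15,r3:8,r4:5
c7: stall | r0:Add1,r1:Add2,r2:15,r3:8,r4:5
c8: CDB Add1=3; issue ADD r3<-Add1 | r0:3,r1:Add2,r2:15,r3:Add1,r4:5
c9: CDB Add2=-3; issue MUL r0<-Mul1 | r0:Mul1,r1:-3,r2:15,r3:Add1,r4:5
c10: issue MUL r0<-Mul2 | r0:Mul2,r1:-3,r2:15,r3:Add1,r4:5
c11: CDB Add1=13; stall | r0:Mul2,r1:-3,r2:15,r3:13,r4:5
c12: stall | r0:Mul2,r1:-3,r2:15,r3:13,r4:5
c13: stall | r0:Mul2,r1:-3,r2:15,r3:13,r4:5
c14: CDB Mul1=-15; issue MUL r2<-Mul1 | r0:Mul2,r1:-3,r2:Mul1,r3:13,r4:5
c15: issue ADD r3<-Add1 | r0:Mul2,r1:-3,r2:Mul1,r3:Add1,r4:5
c16: issue ADD r3<-Add2 | r0:Mul2,r1:-3,r2:Mul1,r3:Add2,r4:5
c17: - | r0:Mul2,r1:-3,r2:Mul1,r3:Add2,r4:5
c18: CDB Add1=18 | r0:Mul2,r1:-3,r2:Mul1,r3:Add2,r4:5
c19: CDB Mul1=195 | r0:Mul2,r1:-3,r2:195,r3:Add2,r4:5
c20: CDB Mul2=-75 | r0:-75,r1:-3,r2:195,r3:Add2,r4:5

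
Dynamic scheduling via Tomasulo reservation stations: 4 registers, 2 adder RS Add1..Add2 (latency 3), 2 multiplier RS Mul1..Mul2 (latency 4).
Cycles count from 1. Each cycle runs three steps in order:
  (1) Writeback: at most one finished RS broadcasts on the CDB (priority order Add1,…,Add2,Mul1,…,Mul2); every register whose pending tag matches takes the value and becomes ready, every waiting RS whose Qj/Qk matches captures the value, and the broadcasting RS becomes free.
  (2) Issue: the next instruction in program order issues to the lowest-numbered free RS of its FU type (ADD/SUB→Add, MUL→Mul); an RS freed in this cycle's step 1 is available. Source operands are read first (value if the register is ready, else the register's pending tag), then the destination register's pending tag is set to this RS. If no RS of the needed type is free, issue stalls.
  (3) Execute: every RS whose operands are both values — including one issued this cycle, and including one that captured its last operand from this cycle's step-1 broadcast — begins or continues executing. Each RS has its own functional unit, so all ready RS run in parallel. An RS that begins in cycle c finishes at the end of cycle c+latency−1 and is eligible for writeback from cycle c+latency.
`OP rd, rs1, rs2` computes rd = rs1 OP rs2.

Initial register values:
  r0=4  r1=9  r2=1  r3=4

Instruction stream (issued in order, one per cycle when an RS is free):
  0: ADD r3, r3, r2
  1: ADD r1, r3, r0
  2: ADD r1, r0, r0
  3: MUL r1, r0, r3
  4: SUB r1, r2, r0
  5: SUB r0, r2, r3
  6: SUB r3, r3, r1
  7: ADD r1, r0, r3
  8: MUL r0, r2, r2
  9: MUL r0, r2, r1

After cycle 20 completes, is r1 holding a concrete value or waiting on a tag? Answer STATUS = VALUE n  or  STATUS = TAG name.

STATUS = VALUE 4

  c1: issue ADD r3<-Add1  regs: r0:4,r1:9,r2:1,r3:Add1
  c2: issue ADD r1<-Add2  regs: r0:4,r1:Add2,r2:1,r3:Add1
  c3: stall  regs: r0:4,r1:Add2,r2:1,r3:Add1
  c4: CDB Add1=5; issue ADD r1<-Add1  regs: r0:4,r1:Add1,r2:1,r3:5
  c5: issue MUL r1<-Mul1  regs: r0:4,r1:Mul1,r2:1,r3:5
  c6: stall  regs: r0:4,r1:Mul1,r2:1,r3:5
  c7: CDB Add1=8; issue SUB r1<-Add1  regs: r0:4,r1:Add1,r2:1,r3:5
  c8: CDB Add2=9; issue SUB r0<-Add2  regs: r0:Add2,r1:Add1,r2:1,r3:5
  c9: CDB Mul1=20; stall  regs: r0:Add2,r1:Add1,r2:1,r3:5
  c10: CDB Add1=-3; issue SUB r3<-Add1  regs: r0:Add2,r1:-3,r2:1,r3:Add1
  c11: CDB Add2=-4; issue ADD r1<-Add2  regs: r0:-4,r1:Add2,r2:1,r3:Add1
  c12: issue MUL r0<-Mul1  regs: r0:Mul1,r1:Add2,r2:1,r3:Add1
  c13: CDB Add1=8; issue MUL r0<-Mul2  regs: r0:Mul2,r1:Add2,r2:1,r3:8
  c14: -  regs: r0:Mul2,r1:Add2,r2:1,r3:8
  c15: -  regs: r0:Mul2,r1:Add2,r2:1,r3:8
  c16: CDB Add2=4  regs: r0:Mul2,r1:4,r2:1,r3:8
  c17: CDB Mul1=1  regs: r0:Mul2,r1:4,r2:1,r3:8
  c18: -  regs: r0:Mul2,r1:4,r2:1,r3:8
  c19: -  regs: r0:Mul2,r1:4,r2:1,r3:8
  c20: CDB Mul2=4  regs: r0:4,r1:4,r2:1,r3:8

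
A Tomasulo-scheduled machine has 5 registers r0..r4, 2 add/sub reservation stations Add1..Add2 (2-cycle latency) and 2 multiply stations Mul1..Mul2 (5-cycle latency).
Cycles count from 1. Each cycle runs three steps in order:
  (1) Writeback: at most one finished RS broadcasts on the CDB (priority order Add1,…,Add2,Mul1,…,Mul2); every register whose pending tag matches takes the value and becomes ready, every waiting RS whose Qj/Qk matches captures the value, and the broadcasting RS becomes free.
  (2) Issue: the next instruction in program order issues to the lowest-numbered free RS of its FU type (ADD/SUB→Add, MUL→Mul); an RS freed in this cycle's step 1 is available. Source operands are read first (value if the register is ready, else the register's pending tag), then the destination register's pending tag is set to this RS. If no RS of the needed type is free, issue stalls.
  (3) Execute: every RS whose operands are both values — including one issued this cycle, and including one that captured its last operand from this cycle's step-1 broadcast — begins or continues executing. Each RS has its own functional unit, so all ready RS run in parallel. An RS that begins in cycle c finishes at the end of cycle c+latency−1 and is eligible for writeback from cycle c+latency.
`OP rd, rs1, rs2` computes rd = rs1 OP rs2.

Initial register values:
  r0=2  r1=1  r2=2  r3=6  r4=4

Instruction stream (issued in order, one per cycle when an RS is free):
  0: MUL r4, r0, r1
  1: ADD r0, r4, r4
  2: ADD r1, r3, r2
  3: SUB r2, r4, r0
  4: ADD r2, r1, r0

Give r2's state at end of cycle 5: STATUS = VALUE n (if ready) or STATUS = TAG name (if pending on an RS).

STATUS = TAG Add2

cycle 1: issue MUL r4<-Mul1 // r0:2,r1:1,r2:2,r3:6,r4:Mul1
cycle 2: issue ADD r0<-Add1 // r0:Add1,r1:1,r2:2,r3:6,r4:Mul1
cycle 3: issue ADD r1<-Add2 // r0:Add1,r1:Add2,r2:2,r3:6,r4:Mul1
cycle 4: stall // r0:Add1,r1:Add2,r2:2,r3:6,r4:Mul1
cycle 5: CDB Add2=8; issue SUB r2<-Add2 // r0:Add1,r1:8,r2:Add2,r3:6,r4:Mul1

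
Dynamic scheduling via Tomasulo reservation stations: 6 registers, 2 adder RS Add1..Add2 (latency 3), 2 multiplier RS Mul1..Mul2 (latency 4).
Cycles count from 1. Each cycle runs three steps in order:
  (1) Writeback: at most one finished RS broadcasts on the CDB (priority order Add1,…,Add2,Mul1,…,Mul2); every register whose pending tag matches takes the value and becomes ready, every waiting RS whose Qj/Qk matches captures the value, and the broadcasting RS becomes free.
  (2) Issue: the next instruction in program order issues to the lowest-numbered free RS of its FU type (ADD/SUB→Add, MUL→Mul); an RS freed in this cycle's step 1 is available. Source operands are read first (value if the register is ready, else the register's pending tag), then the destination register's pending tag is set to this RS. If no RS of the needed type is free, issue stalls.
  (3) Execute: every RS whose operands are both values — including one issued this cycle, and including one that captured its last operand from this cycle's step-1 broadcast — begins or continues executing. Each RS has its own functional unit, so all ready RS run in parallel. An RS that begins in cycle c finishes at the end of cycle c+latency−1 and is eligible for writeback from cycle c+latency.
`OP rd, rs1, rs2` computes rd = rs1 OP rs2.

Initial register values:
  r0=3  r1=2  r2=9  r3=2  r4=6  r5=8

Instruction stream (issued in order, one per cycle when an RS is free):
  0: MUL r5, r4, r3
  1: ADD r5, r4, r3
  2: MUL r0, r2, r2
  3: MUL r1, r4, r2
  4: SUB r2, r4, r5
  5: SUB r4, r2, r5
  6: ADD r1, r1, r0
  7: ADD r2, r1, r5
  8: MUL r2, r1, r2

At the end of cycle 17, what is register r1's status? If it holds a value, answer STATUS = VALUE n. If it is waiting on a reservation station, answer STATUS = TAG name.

c1: issue MUL r5<-Mul1 | r0:3,r1:2,r2:9,r3:2,r4:6,r5:Mul1
c2: issue ADD r5<-Add1 | r0:3,r1:2,r2:9,r3:2,r4:6,r5:Add1
c3: issue MUL r0<-Mul2 | r0:Mul2,r1:2,r2:9,r3:2,r4:6,r5:Add1
c4: stall | r0:Mul2,r1:2,r2:9,r3:2,r4:6,r5:Add1
c5: CDB Add1=8; stall | r0:Mul2,r1:2,r2:9,r3:2,r4:6,r5:8
c6: CDB Mul1=12; issue MUL r1<-Mul1 | r0:Mul2,r1:Mul1,r2:9,r3:2,r4:6,r5:8
c7: CDB Mul2=81; issue SUB r2<-Add1 | r0:81,r1:Mul1,r2:Add1,r3:2,r4:6,r5:8
c8: issue SUB r4<-Add2 | r0:81,r1:Mul1,r2:Add1,r3:2,r4:Add2,r5:8
c9: stall | r0:81,r1:Mul1,r2:Add1,r3:2,r4:Add2,r5:8
c10: CDB Add1=-2; issue ADD r1<-Add1 | r0:81,r1:Add1,r2:-2,r3:2,r4:Add2,r5:8
c11: CDB Mul1=54; stall | r0:81,r1:Add1,r2:-2,r3:2,r4:Add2,r5:8
c12: stall | r0:81,r1:Add1,r2:-2,r3:2,r4:Add2,r5:8
c13: CDB Add2=-10; issue ADD r2<-Add2 | r0:81,r1:Add1,r2:Add2,r3:2,r4:-10,r5:8
c14: CDB Add1=135; issue MUL r2<-Mul1 | r0:81,r1:135,r2:Mul1,r3:2,r4:-10,r5:8
c15: - | r0:81,r1:135,r2:Mul1,r3:2,r4:-10,r5:8
c16: - | r0:81,r1:135,r2:Mul1,r3:2,r4:-10,r5:8
c17: CDB Add2=143 | r0:81,r1:135,r2:Mul1,r3:2,r4:-10,r5:8

STATUS = VALUE 135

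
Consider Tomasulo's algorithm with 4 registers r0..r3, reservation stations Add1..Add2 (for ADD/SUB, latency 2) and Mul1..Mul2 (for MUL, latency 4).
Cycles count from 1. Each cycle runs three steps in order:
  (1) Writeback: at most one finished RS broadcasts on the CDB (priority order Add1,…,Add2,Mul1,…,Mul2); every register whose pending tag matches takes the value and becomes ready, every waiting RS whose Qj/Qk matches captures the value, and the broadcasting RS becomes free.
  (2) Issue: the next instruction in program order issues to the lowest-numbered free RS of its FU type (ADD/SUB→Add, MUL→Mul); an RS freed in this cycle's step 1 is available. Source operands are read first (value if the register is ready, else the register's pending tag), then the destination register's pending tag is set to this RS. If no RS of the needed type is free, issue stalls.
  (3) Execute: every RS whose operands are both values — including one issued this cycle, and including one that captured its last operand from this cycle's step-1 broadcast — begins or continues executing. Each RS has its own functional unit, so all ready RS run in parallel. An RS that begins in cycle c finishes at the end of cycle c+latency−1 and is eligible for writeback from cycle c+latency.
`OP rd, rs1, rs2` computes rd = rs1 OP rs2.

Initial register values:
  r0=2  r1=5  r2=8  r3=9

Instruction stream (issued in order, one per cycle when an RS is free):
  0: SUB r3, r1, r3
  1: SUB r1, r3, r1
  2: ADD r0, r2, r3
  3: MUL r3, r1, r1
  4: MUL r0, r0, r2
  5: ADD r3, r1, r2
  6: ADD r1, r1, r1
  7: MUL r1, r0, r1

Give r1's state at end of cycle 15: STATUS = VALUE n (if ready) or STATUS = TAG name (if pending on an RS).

STATUS = VALUE -576

cycle 1: issue SUB r3<-Add1 // r0:2,r1:5,r2:8,r3:Add1
cycle 2: issue SUB r1<-Add2 // r0:2,r1:Add2,r2:8,r3:Add1
cycle 3: CDB Add1=-4; issue ADD r0<-Add1 // r0:Add1,r1:Add2,r2:8,r3:-4
cycle 4: issue MUL r3<-Mul1 // r0:Add1,r1:Add2,r2:8,r3:Mul1
cycle 5: CDB Add1=4; issue MUL r0<-Mul2 // r0:Mul2,r1:Add2,r2:8,r3:Mul1
cycle 6: CDB Add2=-9; issue ADD r3<-Add1 // r0:Mul2,r1:-9,r2:8,r3:Add1
cycle 7: issue ADD r1<-Add2 // r0:Mul2,r1:Add2,r2:8,r3:Add1
cycle 8: CDB Add1=-1; stall // r0:Mul2,r1:Add2,r2:8,r3:-1
cycle 9: CDB Add2=-18; stall // r0:Mul2,r1:-18,r2:8,r3:-1
cycle 10: CDB Mul1=81; issue MUL r1<-Mul1 // r0:Mul2,r1:Mul1,r2:8,r3:-1
cycle 11: CDB Mul2=32 // r0:32,r1:Mul1,r2:8,r3:-1
cycle 12: - // r0:32,r1:Mul1,r2:8,r3:-1
cycle 13: - // r0:32,r1:Mul1,r2:8,r3:-1
cycle 14: - // r0:32,r1:Mul1,r2:8,r3:-1
cycle 15: CDB Mul1=-576 // r0:32,r1:-576,r2:8,r3:-1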